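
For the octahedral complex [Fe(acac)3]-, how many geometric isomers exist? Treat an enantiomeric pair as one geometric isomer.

An octahedron has six vertices in three trans pairs; every non-trans pair is cis.
Each acac is bidentate and must span two cis positions.
Only one geometric arrangement is possible; it has no improper symmetry element, so it exists as a pair of enantiomers (2 stereoisomers).

1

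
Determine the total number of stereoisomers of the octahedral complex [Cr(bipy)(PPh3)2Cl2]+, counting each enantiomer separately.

4

An octahedron has six vertices in three trans pairs; every non-trans pair is cis.
Each bipy is bidentate and must span two cis positions.
Systematic placement gives 3 geometric isomers: PPh3 cis, Cl trans; PPh3 cis, Cl cis (chiral); PPh3 trans, Cl cis.
One of these lacks any improper symmetry element and so occurs as an enantiomeric pair, giving 3 + 1 = 4 stereoisomers in total.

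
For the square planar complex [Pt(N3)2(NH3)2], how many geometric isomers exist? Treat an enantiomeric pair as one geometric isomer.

Working through the distinct placements yields 2 geometric isomers: N3 cis; N3 trans.

2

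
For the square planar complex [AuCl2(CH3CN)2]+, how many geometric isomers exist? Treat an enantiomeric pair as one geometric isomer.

A square has two trans pairs of vertices; adjacent vertices are cis.
There are 2 geometric isomers: Cl cis; Cl trans.

2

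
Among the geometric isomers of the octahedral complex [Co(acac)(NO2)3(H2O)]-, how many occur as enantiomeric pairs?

0

In an octahedral complex each vertex has one trans partner and four cis neighbours.
Each acac is bidentate and must span two cis positions.
Systematic placement gives 2 geometric isomers: NO2 fac; NO2 mer.
Each arrangement has an internal mirror plane or centre of symmetry, so none is chiral.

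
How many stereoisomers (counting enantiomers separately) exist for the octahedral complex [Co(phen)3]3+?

2

An octahedron has six vertices in three trans pairs; every non-trans pair is cis.
Each phen is bidentate and must span two cis positions.
Only one geometric arrangement is possible; it has no improper symmetry element, so it exists as a pair of enantiomers (2 stereoisomers).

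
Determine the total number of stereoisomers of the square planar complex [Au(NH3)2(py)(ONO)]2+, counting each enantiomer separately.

Working through the distinct placements yields 2 geometric isomers: NH3 cis; NH3 trans.
Each arrangement has an internal mirror plane or centre of symmetry, so none is chiral.

2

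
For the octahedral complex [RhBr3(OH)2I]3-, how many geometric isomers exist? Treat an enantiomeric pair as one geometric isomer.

Working through the distinct placements yields 3 geometric isomers: Br mer, OH trans; Br mer, OH cis; Br fac, OH cis.

3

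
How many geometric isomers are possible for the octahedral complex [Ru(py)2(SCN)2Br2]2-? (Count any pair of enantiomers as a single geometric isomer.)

5

In an octahedral complex each vertex has one trans partner and four cis neighbours.
Systematic placement gives 5 geometric isomers: py trans, SCN trans, Br trans; py cis, SCN cis, Br trans; py trans, SCN cis, Br cis; py cis, SCN cis, Br cis (chiral); py cis, SCN trans, Br cis.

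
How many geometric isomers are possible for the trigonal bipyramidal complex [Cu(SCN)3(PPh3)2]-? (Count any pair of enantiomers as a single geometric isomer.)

3

A trigonal bipyramid has two axial and three equatorial sites, which are chemically inequivalent.
There are 3 geometric isomers: PPh3 both axial; PPh3 one axial, one equatorial; PPh3 both equatorial.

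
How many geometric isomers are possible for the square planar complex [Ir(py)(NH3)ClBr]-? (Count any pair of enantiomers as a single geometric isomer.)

A square has two trans pairs of vertices; adjacent vertices are cis.
There are 3 geometric isomers: (Br/NH3 trans, Cl/py trans); (Br/py trans, Cl/NH3 trans); (Br/Cl trans, NH3/py trans).

3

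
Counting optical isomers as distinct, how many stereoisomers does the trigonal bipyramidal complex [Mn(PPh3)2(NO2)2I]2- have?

6

In a trigonal bipyramid the two axial positions differ from the three equatorial ones.
Exhaustive case analysis gives 5 geometric isomers.
One of these lacks any improper symmetry element and so occurs as an enantiomeric pair, giving 5 + 1 = 6 stereoisomers in total.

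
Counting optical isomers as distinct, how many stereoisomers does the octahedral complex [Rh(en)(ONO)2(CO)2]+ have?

4

An octahedron has six vertices in three trans pairs; every non-trans pair is cis.
Each en is bidentate and must span two cis positions.
Working through the distinct placements yields 3 geometric isomers: ONO cis, CO trans; ONO cis, CO cis (chiral); ONO trans, CO cis.
One of these lacks any improper symmetry element and so occurs as an enantiomeric pair, giving 3 + 1 = 4 stereoisomers in total.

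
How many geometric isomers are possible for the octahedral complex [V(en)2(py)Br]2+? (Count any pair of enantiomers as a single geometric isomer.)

2

In an octahedral complex each vertex has one trans partner and four cis neighbours.
Each en is bidentate and must span two cis positions.
Working through the distinct placements yields 2 geometric isomers: py and Br mutually cis (chiral); py and Br mutually trans.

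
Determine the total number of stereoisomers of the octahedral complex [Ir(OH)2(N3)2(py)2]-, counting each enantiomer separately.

The six octahedral sites form three mutually perpendicular trans pairs.
The distinct arrangements are (5 in all): OH trans, N3 trans, py trans; OH cis, N3 trans, py cis; OH cis, N3 cis, py trans; OH cis, N3 cis, py cis (chiral); OH trans, N3 cis, py cis.
One of these lacks any improper symmetry element and so occurs as an enantiomeric pair, giving 5 + 1 = 6 stereoisomers in total.

6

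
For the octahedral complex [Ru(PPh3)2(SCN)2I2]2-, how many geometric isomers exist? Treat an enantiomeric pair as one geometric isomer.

The six octahedral sites form three mutually perpendicular trans pairs.
Working through the distinct placements yields 5 geometric isomers: PPh3 trans, SCN trans, I trans; PPh3 cis, SCN cis, I trans; PPh3 cis, SCN trans, I cis; PPh3 cis, SCN cis, I cis (chiral); PPh3 trans, SCN cis, I cis.

5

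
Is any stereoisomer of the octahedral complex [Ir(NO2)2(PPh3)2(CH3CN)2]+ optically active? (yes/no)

An octahedron has six vertices in three trans pairs; every non-trans pair is cis.
The distinct arrangements are (5 in all): NO2 trans, PPh3 trans, CH3CN trans; NO2 cis, PPh3 cis, CH3CN trans; NO2 cis, PPh3 trans, CH3CN cis; NO2 cis, PPh3 cis, CH3CN cis (chiral); NO2 trans, PPh3 cis, CH3CN cis.
One of these lacks any improper symmetry element and so occurs as an enantiomeric pair, giving 5 + 1 = 6 stereoisomers in total.

yes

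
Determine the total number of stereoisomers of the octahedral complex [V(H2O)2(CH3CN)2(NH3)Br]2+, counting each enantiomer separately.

8

An octahedron has six vertices in three trans pairs; every non-trans pair is cis.
Working through the distinct placements yields 6 geometric isomers: H2O cis, CH3CN cis (3 arrangements, 2 chiral); H2O trans, CH3CN cis; H2O cis, CH3CN trans; H2O trans, CH3CN trans.
Of these, 2 lack any improper symmetry element and so occur as enantiomeric pairs, giving 6 + 2 = 8 stereoisomers in total.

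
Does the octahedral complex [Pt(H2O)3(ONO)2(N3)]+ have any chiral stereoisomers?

no

In an octahedral complex each vertex has one trans partner and four cis neighbours.
There are 3 geometric isomers: H2O mer, ONO trans; H2O mer, ONO cis; H2O fac, ONO cis.
Each arrangement has an internal mirror plane or centre of symmetry, so none is chiral.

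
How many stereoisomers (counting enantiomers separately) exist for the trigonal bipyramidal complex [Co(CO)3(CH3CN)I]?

4

In a trigonal bipyramid the two axial positions differ from the three equatorial ones.
Working through the distinct placements yields 4 geometric isomers: CH3CN axial, I equatorial; CH3CN axial, I axial; CH3CN equatorial, I equatorial; CH3CN equatorial, I axial.
Each arrangement has an internal mirror plane or centre of symmetry, so none is chiral.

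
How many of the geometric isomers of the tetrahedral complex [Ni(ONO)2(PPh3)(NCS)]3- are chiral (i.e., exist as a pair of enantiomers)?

Only one geometric arrangement is possible.

0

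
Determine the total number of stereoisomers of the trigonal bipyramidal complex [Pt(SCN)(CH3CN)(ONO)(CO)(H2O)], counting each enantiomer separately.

In a trigonal bipyramid the two axial positions differ from the three equatorial ones.
Exhaustive case analysis gives 10 geometric isomers.
Of these, 10 lack any improper symmetry element and so occur as enantiomeric pairs, giving 10 + 10 = 20 stereoisomers in total.

20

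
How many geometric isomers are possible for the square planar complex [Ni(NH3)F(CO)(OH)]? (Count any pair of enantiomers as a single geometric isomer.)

3

A square has two trans pairs of vertices; adjacent vertices are cis.
The distinct arrangements are (3 in all): (CO/NH3 trans, F/OH trans); (CO/OH trans, F/NH3 trans); (CO/F trans, NH3/OH trans).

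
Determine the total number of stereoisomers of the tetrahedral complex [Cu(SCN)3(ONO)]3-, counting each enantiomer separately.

1

All four vertices of a tetrahedron are equivalent and mutually adjacent, so cis/trans isomerism cannot arise.
Only one geometric arrangement is possible.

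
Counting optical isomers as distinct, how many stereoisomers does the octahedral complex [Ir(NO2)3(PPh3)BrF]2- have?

5

In an octahedral complex each vertex has one trans partner and four cis neighbours.
Systematic placement gives 4 geometric isomers: NO2 mer (3 arrangements); NO2 fac (chiral).
One of these lacks any improper symmetry element and so occurs as an enantiomeric pair, giving 4 + 1 = 5 stereoisomers in total.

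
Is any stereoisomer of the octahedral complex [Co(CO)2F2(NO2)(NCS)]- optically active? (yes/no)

yes

Working through the distinct placements yields 6 geometric isomers: CO trans, F trans; CO trans, F cis; CO cis, F cis (3 arrangements, 2 chiral); CO cis, F trans.
Of these, 2 lack any improper symmetry element and so occur as enantiomeric pairs, giving 6 + 2 = 8 stereoisomers in total.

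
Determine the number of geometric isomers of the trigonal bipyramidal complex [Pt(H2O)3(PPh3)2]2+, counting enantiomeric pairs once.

3

A trigonal bipyramid has two axial and three equatorial sites, which are chemically inequivalent.
The distinct arrangements are (3 in all): PPh3 both equatorial; PPh3 one axial, one equatorial; PPh3 both axial.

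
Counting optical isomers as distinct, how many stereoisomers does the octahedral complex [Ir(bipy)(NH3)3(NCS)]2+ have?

In an octahedral complex each vertex has one trans partner and four cis neighbours.
Each bipy is bidentate and must span two cis positions.
The distinct arrangements are (2 in all): NH3 fac; NH3 mer.
Each arrangement has an internal mirror plane or centre of symmetry, so none is chiral.

2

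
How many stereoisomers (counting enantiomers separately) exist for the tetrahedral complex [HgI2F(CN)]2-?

1

All four vertices of a tetrahedron are equivalent and mutually adjacent, so cis/trans isomerism cannot arise.
Only one geometric arrangement is possible.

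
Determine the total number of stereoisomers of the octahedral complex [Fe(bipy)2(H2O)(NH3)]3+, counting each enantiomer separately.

3

In an octahedral complex each vertex has one trans partner and four cis neighbours.
Each bipy is bidentate and must span two cis positions.
Systematic placement gives 2 geometric isomers: H2O and NH3 mutually trans; H2O and NH3 mutually cis (chiral).
One of these lacks any improper symmetry element and so occurs as an enantiomeric pair, giving 2 + 1 = 3 stereoisomers in total.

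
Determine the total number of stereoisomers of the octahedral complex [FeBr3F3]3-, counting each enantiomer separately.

2

The six octahedral sites form three mutually perpendicular trans pairs.
There are 2 geometric isomers: Br mer; Br fac.
Each arrangement has an internal mirror plane or centre of symmetry, so none is chiral.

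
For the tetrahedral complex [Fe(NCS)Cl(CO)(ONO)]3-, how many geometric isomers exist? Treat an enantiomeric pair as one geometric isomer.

All four vertices of a tetrahedron are equivalent and mutually adjacent, so cis/trans isomerism cannot arise.
Only one geometric arrangement is possible; it has no improper symmetry element, so it exists as a pair of enantiomers (2 stereoisomers).

1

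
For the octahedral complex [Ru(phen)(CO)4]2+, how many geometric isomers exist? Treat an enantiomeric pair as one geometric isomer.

1

The six octahedral sites form three mutually perpendicular trans pairs.
Each phen is bidentate and must span two cis positions.
Only one geometric arrangement is possible.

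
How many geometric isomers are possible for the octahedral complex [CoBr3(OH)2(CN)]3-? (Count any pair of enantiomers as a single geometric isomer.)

3

An octahedron has six vertices in three trans pairs; every non-trans pair is cis.
The distinct arrangements are (3 in all): Br mer, OH trans; Br mer, OH cis; Br fac, OH cis.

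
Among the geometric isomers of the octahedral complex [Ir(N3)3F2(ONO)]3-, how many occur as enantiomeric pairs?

0

Systematic placement gives 3 geometric isomers: N3 mer, F trans; N3 fac, F cis; N3 mer, F cis.
Each arrangement has an internal mirror plane or centre of symmetry, so none is chiral.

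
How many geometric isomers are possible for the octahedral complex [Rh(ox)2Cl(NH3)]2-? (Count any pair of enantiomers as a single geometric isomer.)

The six octahedral sites form three mutually perpendicular trans pairs.
Each ox is bidentate and must span two cis positions.
There are 2 geometric isomers: Cl and NH3 mutually trans; Cl and NH3 mutually cis (chiral).

2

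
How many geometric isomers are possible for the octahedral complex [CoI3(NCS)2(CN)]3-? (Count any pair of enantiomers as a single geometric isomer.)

The six octahedral sites form three mutually perpendicular trans pairs.
The distinct arrangements are (3 in all): I mer, NCS trans; I fac, NCS cis; I mer, NCS cis.

3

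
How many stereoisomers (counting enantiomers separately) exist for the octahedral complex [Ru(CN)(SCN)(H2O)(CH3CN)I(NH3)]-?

30

In an octahedral complex each vertex has one trans partner and four cis neighbours.
Systematic enumeration (placing each ligand type in turn and discarding arrangements equivalent by rotation or reflection) gives 15 geometric isomers.
Of these, 15 lack any improper symmetry element and so occur as enantiomeric pairs, giving 15 + 15 = 30 stereoisomers in total.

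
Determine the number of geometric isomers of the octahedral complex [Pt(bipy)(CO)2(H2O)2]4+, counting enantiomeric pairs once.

3

Each bipy is bidentate and must span two cis positions.
There are 3 geometric isomers: CO trans, H2O cis; CO cis, H2O cis (chiral); CO cis, H2O trans.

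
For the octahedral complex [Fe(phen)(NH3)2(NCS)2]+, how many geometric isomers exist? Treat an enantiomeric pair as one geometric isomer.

Each phen is bidentate and must span two cis positions.
Systematic placement gives 3 geometric isomers: NH3 cis, NCS trans; NH3 cis, NCS cis (chiral); NH3 trans, NCS cis.

3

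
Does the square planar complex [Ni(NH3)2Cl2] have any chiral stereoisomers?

In a square planar complex each vertex has one trans partner and two cis neighbours.
Systematic placement gives 2 geometric isomers: NH3 cis; NH3 trans.
Each arrangement has an internal mirror plane or centre of symmetry, so none is chiral.

no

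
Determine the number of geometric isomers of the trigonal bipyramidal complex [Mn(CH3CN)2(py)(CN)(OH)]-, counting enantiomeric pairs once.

In a trigonal bipyramid the two axial positions differ from the three equatorial ones.
Exhaustive case analysis gives 7 geometric isomers.

7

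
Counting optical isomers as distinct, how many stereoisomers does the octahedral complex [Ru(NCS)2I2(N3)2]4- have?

6

An octahedron has six vertices in three trans pairs; every non-trans pair is cis.
There are 5 geometric isomers: NCS trans, I trans, N3 trans; NCS cis, I trans, N3 cis; NCS trans, I cis, N3 cis; NCS cis, I cis, N3 cis (chiral); NCS cis, I cis, N3 trans.
One of these lacks any improper symmetry element and so occurs as an enantiomeric pair, giving 5 + 1 = 6 stereoisomers in total.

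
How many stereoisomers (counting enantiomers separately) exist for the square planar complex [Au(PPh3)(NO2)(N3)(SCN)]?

In a square planar complex each vertex has one trans partner and two cis neighbours.
There are 3 geometric isomers: (N3/PPh3 trans, NO2/SCN trans); (N3/SCN trans, NO2/PPh3 trans); (N3/NO2 trans, PPh3/SCN trans).
Each arrangement has an internal mirror plane or centre of symmetry, so none is chiral.

3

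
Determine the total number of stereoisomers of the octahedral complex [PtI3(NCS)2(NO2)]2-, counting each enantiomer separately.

3

There are 3 geometric isomers: I mer, NCS cis; I mer, NCS trans; I fac, NCS cis.
Each arrangement has an internal mirror plane or centre of symmetry, so none is chiral.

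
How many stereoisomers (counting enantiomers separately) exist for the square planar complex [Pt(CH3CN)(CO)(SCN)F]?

A square has two trans pairs of vertices; adjacent vertices are cis.
The distinct arrangements are (3 in all): (CH3CN/F trans, CO/SCN trans); (CH3CN/SCN trans, CO/F trans); (CH3CN/CO trans, F/SCN trans).
Each arrangement has an internal mirror plane or centre of symmetry, so none is chiral.

3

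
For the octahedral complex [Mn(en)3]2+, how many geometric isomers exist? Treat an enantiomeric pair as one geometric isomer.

1

In an octahedral complex each vertex has one trans partner and four cis neighbours.
Each en is bidentate and must span two cis positions.
Only one geometric arrangement is possible; it has no improper symmetry element, so it exists as a pair of enantiomers (2 stereoisomers).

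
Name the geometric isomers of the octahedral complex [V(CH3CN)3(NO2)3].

The six octahedral sites form three mutually perpendicular trans pairs.
Systematic placement gives 2 geometric isomers: CH3CN mer; CH3CN fac.

fac and mer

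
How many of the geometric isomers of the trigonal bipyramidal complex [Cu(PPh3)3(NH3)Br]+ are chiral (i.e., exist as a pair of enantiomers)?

0

A trigonal bipyramid has two axial and three equatorial sites, which are chemically inequivalent.
Systematic placement gives 4 geometric isomers: NH3 axial, Br axial; NH3 equatorial, Br axial; NH3 axial, Br equatorial; NH3 equatorial, Br equatorial.
Each arrangement has an internal mirror plane or centre of symmetry, so none is chiral.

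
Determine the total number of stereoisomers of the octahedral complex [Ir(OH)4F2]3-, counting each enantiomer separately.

2

There are 2 geometric isomers: F trans; F cis.
Each arrangement has an internal mirror plane or centre of symmetry, so none is chiral.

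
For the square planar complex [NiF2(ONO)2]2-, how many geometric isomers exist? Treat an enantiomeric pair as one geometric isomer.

2

In a square planar complex each vertex has one trans partner and two cis neighbours.
Working through the distinct placements yields 2 geometric isomers: F cis; F trans.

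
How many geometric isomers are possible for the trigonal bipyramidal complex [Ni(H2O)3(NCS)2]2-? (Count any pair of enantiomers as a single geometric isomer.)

In a trigonal bipyramid the two axial positions differ from the three equatorial ones.
The distinct arrangements are (3 in all): NCS both equatorial; NCS one axial, one equatorial; NCS both axial.

3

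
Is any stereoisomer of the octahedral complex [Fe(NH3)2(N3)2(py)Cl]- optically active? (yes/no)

yes

Systematic placement gives 6 geometric isomers: NH3 cis, N3 cis (3 arrangements, 2 chiral); NH3 trans, N3 cis; NH3 cis, N3 trans; NH3 trans, N3 trans.
Of these, 2 lack any improper symmetry element and so occur as enantiomeric pairs, giving 6 + 2 = 8 stereoisomers in total.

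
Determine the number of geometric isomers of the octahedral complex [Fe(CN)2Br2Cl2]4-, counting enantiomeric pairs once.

Working through the distinct placements yields 5 geometric isomers: CN trans, Br trans, Cl trans; CN cis, Br trans, Cl cis; CN cis, Br cis, Cl trans; CN cis, Br cis, Cl cis (chiral); CN trans, Br cis, Cl cis.

5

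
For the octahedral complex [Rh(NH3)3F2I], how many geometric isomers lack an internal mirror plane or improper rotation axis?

Working through the distinct placements yields 3 geometric isomers: NH3 mer, F trans; NH3 mer, F cis; NH3 fac, F cis.
Each arrangement has an internal mirror plane or centre of symmetry, so none is chiral.

0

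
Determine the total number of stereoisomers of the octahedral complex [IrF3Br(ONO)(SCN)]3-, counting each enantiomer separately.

5

An octahedron has six vertices in three trans pairs; every non-trans pair is cis.
There are 4 geometric isomers: F mer (3 arrangements); F fac (chiral).
One of these lacks any improper symmetry element and so occurs as an enantiomeric pair, giving 4 + 1 = 5 stereoisomers in total.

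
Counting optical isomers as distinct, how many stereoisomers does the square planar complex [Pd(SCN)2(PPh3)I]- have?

Systematic placement gives 2 geometric isomers: SCN cis; SCN trans.
Each arrangement has an internal mirror plane or centre of symmetry, so none is chiral.

2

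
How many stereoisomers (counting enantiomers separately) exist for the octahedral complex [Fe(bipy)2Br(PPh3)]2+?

3

An octahedron has six vertices in three trans pairs; every non-trans pair is cis.
Each bipy is bidentate and must span two cis positions.
Working through the distinct placements yields 2 geometric isomers: Br and PPh3 mutually trans; Br and PPh3 mutually cis (chiral).
One of these lacks any improper symmetry element and so occurs as an enantiomeric pair, giving 2 + 1 = 3 stereoisomers in total.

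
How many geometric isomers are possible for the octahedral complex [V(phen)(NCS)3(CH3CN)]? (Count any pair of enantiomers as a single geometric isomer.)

2

In an octahedral complex each vertex has one trans partner and four cis neighbours.
Each phen is bidentate and must span two cis positions.
There are 2 geometric isomers: NCS fac; NCS mer.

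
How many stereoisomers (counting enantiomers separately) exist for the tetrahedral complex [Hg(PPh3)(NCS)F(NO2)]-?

In a tetrahedral complex all four positions are equivalent and every pair of ligands is adjacent — there is no cis/trans distinction.
Only one geometric arrangement is possible; it has no improper symmetry element, so it exists as a pair of enantiomers (2 stereoisomers).

2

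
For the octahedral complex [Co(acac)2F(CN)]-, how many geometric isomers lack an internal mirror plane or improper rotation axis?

1

An octahedron has six vertices in three trans pairs; every non-trans pair is cis.
Each acac is bidentate and must span two cis positions.
Working through the distinct placements yields 2 geometric isomers: F and CN mutually trans; F and CN mutually cis (chiral).
One of these lacks any improper symmetry element and so occurs as an enantiomeric pair, giving 2 + 1 = 3 stereoisomers in total.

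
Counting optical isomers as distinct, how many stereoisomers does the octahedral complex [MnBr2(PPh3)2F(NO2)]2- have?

The six octahedral sites form three mutually perpendicular trans pairs.
Working through the distinct placements yields 6 geometric isomers: Br trans, PPh3 trans; Br trans, PPh3 cis; Br cis, PPh3 trans; Br cis, PPh3 cis (3 arrangements, 2 chiral).
Of these, 2 lack any improper symmetry element and so occur as enantiomeric pairs, giving 6 + 2 = 8 stereoisomers in total.

8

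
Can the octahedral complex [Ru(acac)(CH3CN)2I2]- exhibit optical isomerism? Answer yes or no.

yes

Each acac is bidentate and must span two cis positions.
Working through the distinct placements yields 3 geometric isomers: CH3CN trans, I cis; CH3CN cis, I cis (chiral); CH3CN cis, I trans.
One of these lacks any improper symmetry element and so occurs as an enantiomeric pair, giving 3 + 1 = 4 stereoisomers in total.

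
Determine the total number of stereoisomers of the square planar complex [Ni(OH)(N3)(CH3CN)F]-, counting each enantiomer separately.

A square has two trans pairs of vertices; adjacent vertices are cis.
Systematic placement gives 3 geometric isomers: (CH3CN/N3 trans, F/OH trans); (CH3CN/OH trans, F/N3 trans); (CH3CN/F trans, N3/OH trans).
Each arrangement has an internal mirror plane or centre of symmetry, so none is chiral.

3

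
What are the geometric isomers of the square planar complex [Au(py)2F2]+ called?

In a square planar complex each vertex has one trans partner and two cis neighbours.
Working through the distinct placements yields 2 geometric isomers: py cis; py trans.

cis and trans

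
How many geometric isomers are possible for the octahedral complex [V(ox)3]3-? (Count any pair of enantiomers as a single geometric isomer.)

1

An octahedron has six vertices in three trans pairs; every non-trans pair is cis.
Each ox is bidentate and must span two cis positions.
Only one geometric arrangement is possible; it has no improper symmetry element, so it exists as a pair of enantiomers (2 stereoisomers).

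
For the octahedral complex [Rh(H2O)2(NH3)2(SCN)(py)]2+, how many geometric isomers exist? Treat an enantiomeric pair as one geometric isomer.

Working through the distinct placements yields 6 geometric isomers: H2O trans, NH3 trans; H2O trans, NH3 cis; H2O cis, NH3 cis (3 arrangements, 2 chiral); H2O cis, NH3 trans.

6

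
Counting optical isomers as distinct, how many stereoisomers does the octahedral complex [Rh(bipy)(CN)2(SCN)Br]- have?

6

Each bipy is bidentate and must span two cis positions.
Working through the distinct placements yields 4 geometric isomers: CN cis (3 arrangements, 2 chiral); CN trans.
Of these, 2 lack any improper symmetry element and so occur as enantiomeric pairs, giving 4 + 2 = 6 stereoisomers in total.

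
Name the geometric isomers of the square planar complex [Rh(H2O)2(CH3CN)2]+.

Systematic placement gives 2 geometric isomers: H2O cis; H2O trans.

cis and trans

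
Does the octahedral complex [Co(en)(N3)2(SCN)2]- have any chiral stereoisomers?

The six octahedral sites form three mutually perpendicular trans pairs.
Each en is bidentate and must span two cis positions.
The distinct arrangements are (3 in all): N3 trans, SCN cis; N3 cis, SCN cis (chiral); N3 cis, SCN trans.
One of these lacks any improper symmetry element and so occurs as an enantiomeric pair, giving 3 + 1 = 4 stereoisomers in total.

yes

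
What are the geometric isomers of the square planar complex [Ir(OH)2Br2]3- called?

cis and trans

The distinct arrangements are (2 in all): OH cis; OH trans.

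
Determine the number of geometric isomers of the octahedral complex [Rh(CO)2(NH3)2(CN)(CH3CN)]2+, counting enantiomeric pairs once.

6

The distinct arrangements are (6 in all): CO trans, NH3 trans; CO cis, NH3 cis (3 arrangements, 2 chiral); CO cis, NH3 trans; CO trans, NH3 cis.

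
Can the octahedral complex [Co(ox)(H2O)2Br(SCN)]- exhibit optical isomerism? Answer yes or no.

yes

In an octahedral complex each vertex has one trans partner and four cis neighbours.
Each ox is bidentate and must span two cis positions.
Systematic placement gives 4 geometric isomers: H2O cis (3 arrangements, 2 chiral); H2O trans.
Of these, 2 lack any improper symmetry element and so occur as enantiomeric pairs, giving 4 + 2 = 6 stereoisomers in total.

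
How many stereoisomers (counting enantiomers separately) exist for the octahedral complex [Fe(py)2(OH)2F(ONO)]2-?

An octahedron has six vertices in three trans pairs; every non-trans pair is cis.
Systematic placement gives 6 geometric isomers: py trans, OH cis; py cis, OH cis (3 arrangements, 2 chiral); py trans, OH trans; py cis, OH trans.
Of these, 2 lack any improper symmetry element and so occur as enantiomeric pairs, giving 6 + 2 = 8 stereoisomers in total.

8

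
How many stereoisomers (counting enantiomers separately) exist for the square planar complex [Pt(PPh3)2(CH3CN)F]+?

2

In a square planar complex each vertex has one trans partner and two cis neighbours.
Working through the distinct placements yields 2 geometric isomers: PPh3 cis; PPh3 trans.
Each arrangement has an internal mirror plane or centre of symmetry, so none is chiral.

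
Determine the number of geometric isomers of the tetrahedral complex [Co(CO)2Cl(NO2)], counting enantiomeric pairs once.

1

Only one geometric arrangement is possible.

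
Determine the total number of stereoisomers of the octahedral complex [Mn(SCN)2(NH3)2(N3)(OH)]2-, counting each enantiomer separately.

In an octahedral complex each vertex has one trans partner and four cis neighbours.
Systematic placement gives 6 geometric isomers: SCN trans, NH3 cis; SCN cis, NH3 cis (3 arrangements, 2 chiral); SCN trans, NH3 trans; SCN cis, NH3 trans.
Of these, 2 lack any improper symmetry element and so occur as enantiomeric pairs, giving 6 + 2 = 8 stereoisomers in total.

8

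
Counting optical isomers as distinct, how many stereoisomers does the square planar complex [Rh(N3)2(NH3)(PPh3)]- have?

In a square planar complex each vertex has one trans partner and two cis neighbours.
Systematic placement gives 2 geometric isomers: N3 cis; N3 trans.
Each arrangement has an internal mirror plane or centre of symmetry, so none is chiral.

2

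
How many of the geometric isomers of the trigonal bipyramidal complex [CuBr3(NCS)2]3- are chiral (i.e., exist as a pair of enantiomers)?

0

A trigonal bipyramid has two axial and three equatorial sites, which are chemically inequivalent.
Systematic placement gives 3 geometric isomers: NCS both equatorial; NCS one axial, one equatorial; NCS both axial.
Each arrangement has an internal mirror plane or centre of symmetry, so none is chiral.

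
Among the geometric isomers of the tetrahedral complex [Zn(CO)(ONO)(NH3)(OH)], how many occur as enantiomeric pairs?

All four vertices of a tetrahedron are equivalent and mutually adjacent, so cis/trans isomerism cannot arise.
Only one geometric arrangement is possible; it has no improper symmetry element, so it exists as a pair of enantiomers (2 stereoisomers).

1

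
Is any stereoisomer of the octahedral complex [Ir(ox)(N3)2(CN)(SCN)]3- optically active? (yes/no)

yes

The six octahedral sites form three mutually perpendicular trans pairs.
Each ox is bidentate and must span two cis positions.
Working through the distinct placements yields 4 geometric isomers: N3 cis (3 arrangements, 2 chiral); N3 trans.
Of these, 2 lack any improper symmetry element and so occur as enantiomeric pairs, giving 4 + 2 = 6 stereoisomers in total.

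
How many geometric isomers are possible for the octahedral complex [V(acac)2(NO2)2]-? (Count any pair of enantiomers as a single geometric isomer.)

An octahedron has six vertices in three trans pairs; every non-trans pair is cis.
Each acac is bidentate and must span two cis positions.
Working through the distinct placements yields 2 geometric isomers: NO2 trans; NO2 cis (chiral).

2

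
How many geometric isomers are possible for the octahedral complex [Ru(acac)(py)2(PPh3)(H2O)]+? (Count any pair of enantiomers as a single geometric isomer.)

The six octahedral sites form three mutually perpendicular trans pairs.
Each acac is bidentate and must span two cis positions.
The distinct arrangements are (4 in all): py cis (3 arrangements, 2 chiral); py trans.

4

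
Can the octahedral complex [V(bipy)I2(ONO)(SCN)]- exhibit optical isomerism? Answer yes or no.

An octahedron has six vertices in three trans pairs; every non-trans pair is cis.
Each bipy is bidentate and must span two cis positions.
There are 4 geometric isomers: I trans; I cis (3 arrangements, 2 chiral).
Of these, 2 lack any improper symmetry element and so occur as enantiomeric pairs, giving 4 + 2 = 6 stereoisomers in total.

yes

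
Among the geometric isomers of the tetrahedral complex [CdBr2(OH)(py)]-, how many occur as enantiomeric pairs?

All four vertices of a tetrahedron are equivalent and mutually adjacent, so cis/trans isomerism cannot arise.
Only one geometric arrangement is possible.

0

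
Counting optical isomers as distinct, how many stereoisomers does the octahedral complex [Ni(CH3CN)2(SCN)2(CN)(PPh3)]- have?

In an octahedral complex each vertex has one trans partner and four cis neighbours.
Working through the distinct placements yields 6 geometric isomers: CH3CN trans, SCN trans; CH3CN trans, SCN cis; CH3CN cis, SCN trans; CH3CN cis, SCN cis (3 arrangements, 2 chiral).
Of these, 2 lack any improper symmetry element and so occur as enantiomeric pairs, giving 6 + 2 = 8 stereoisomers in total.

8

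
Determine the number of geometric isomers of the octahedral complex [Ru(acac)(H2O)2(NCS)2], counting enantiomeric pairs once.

In an octahedral complex each vertex has one trans partner and four cis neighbours.
Each acac is bidentate and must span two cis positions.
Working through the distinct placements yields 3 geometric isomers: H2O trans, NCS cis; H2O cis, NCS cis (chiral); H2O cis, NCS trans.

3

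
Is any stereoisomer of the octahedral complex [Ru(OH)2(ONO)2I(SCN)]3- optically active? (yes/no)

yes

In an octahedral complex each vertex has one trans partner and four cis neighbours.
There are 6 geometric isomers: OH cis, ONO cis (3 arrangements, 2 chiral); OH cis, ONO trans; OH trans, ONO cis; OH trans, ONO trans.
Of these, 2 lack any improper symmetry element and so occur as enantiomeric pairs, giving 6 + 2 = 8 stereoisomers in total.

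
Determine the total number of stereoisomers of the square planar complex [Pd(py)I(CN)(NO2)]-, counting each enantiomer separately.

3

A square has two trans pairs of vertices; adjacent vertices are cis.
There are 3 geometric isomers: (CN/NO2 trans, I/py trans); (CN/py trans, I/NO2 trans); (CN/I trans, NO2/py trans).
Each arrangement has an internal mirror plane or centre of symmetry, so none is chiral.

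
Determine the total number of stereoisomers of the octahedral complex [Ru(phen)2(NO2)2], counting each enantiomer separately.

3

The six octahedral sites form three mutually perpendicular trans pairs.
Each phen is bidentate and must span two cis positions.
Working through the distinct placements yields 2 geometric isomers: NO2 trans; NO2 cis (chiral).
One of these lacks any improper symmetry element and so occurs as an enantiomeric pair, giving 2 + 1 = 3 stereoisomers in total.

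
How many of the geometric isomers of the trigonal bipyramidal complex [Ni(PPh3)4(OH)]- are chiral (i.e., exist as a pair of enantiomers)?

0

A trigonal bipyramid has two axial and three equatorial sites, which are chemically inequivalent.
There are 2 geometric isomers: OH axial; OH equatorial.
Each arrangement has an internal mirror plane or centre of symmetry, so none is chiral.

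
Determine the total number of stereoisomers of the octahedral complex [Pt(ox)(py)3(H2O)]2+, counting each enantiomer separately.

The six octahedral sites form three mutually perpendicular trans pairs.
Each ox is bidentate and must span two cis positions.
The distinct arrangements are (2 in all): py mer; py fac.
Each arrangement has an internal mirror plane or centre of symmetry, so none is chiral.

2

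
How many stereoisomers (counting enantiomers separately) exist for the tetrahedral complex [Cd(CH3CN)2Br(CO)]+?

1

All four vertices of a tetrahedron are equivalent and mutually adjacent, so cis/trans isomerism cannot arise.
Only one geometric arrangement is possible.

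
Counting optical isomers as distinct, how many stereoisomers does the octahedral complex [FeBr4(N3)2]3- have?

2

In an octahedral complex each vertex has one trans partner and four cis neighbours.
The distinct arrangements are (2 in all): N3 trans; N3 cis.
Each arrangement has an internal mirror plane or centre of symmetry, so none is chiral.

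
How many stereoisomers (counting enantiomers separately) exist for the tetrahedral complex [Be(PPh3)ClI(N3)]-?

2

In a tetrahedral complex all four positions are equivalent and every pair of ligands is adjacent — there is no cis/trans distinction.
Only one geometric arrangement is possible; it has no improper symmetry element, so it exists as a pair of enantiomers (2 stereoisomers).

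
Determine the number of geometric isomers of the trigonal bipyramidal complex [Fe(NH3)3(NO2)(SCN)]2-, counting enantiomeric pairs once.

4

In a trigonal bipyramid the two axial positions differ from the three equatorial ones.
Working through the distinct placements yields 4 geometric isomers: NO2 equatorial, SCN equatorial; NO2 axial, SCN equatorial; NO2 equatorial, SCN axial; NO2 axial, SCN axial.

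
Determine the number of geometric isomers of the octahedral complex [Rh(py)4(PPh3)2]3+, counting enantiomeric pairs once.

An octahedron has six vertices in three trans pairs; every non-trans pair is cis.
There are 2 geometric isomers: PPh3 trans; PPh3 cis.

2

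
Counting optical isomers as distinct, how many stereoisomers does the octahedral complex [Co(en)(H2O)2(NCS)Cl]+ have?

6

In an octahedral complex each vertex has one trans partner and four cis neighbours.
Each en is bidentate and must span two cis positions.
Systematic placement gives 4 geometric isomers: H2O cis (3 arrangements, 2 chiral); H2O trans.
Of these, 2 lack any improper symmetry element and so occur as enantiomeric pairs, giving 4 + 2 = 6 stereoisomers in total.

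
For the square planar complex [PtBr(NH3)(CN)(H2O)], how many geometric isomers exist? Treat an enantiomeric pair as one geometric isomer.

In a square planar complex each vertex has one trans partner and two cis neighbours.
Working through the distinct placements yields 3 geometric isomers: (Br/H2O trans, CN/NH3 trans); (Br/NH3 trans, CN/H2O trans); (Br/CN trans, H2O/NH3 trans).

3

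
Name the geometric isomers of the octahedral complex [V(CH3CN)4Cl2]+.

Systematic placement gives 2 geometric isomers: Cl trans; Cl cis.

cis and trans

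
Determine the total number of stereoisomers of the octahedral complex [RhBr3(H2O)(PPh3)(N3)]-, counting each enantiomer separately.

The six octahedral sites form three mutually perpendicular trans pairs.
There are 4 geometric isomers: Br mer (3 arrangements); Br fac (chiral).
One of these lacks any improper symmetry element and so occurs as an enantiomeric pair, giving 4 + 1 = 5 stereoisomers in total.

5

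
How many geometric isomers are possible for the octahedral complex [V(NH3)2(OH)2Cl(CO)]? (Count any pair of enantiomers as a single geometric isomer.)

6

An octahedron has six vertices in three trans pairs; every non-trans pair is cis.
The distinct arrangements are (6 in all): NH3 trans, OH trans; NH3 cis, OH cis (3 arrangements, 2 chiral); NH3 cis, OH trans; NH3 trans, OH cis.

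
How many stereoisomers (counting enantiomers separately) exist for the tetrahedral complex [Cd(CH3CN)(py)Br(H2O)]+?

2

Only one geometric arrangement is possible; it has no improper symmetry element, so it exists as a pair of enantiomers (2 stereoisomers).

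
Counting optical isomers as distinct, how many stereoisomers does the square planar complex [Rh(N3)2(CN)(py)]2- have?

2

In a square planar complex each vertex has one trans partner and two cis neighbours.
Working through the distinct placements yields 2 geometric isomers: N3 cis; N3 trans.
Each arrangement has an internal mirror plane or centre of symmetry, so none is chiral.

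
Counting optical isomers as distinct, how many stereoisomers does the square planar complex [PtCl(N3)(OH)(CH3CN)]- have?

In a square planar complex each vertex has one trans partner and two cis neighbours.
The distinct arrangements are (3 in all): (CH3CN/N3 trans, Cl/OH trans); (CH3CN/OH trans, Cl/N3 trans); (CH3CN/Cl trans, N3/OH trans).
Each arrangement has an internal mirror plane or centre of symmetry, so none is chiral.

3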